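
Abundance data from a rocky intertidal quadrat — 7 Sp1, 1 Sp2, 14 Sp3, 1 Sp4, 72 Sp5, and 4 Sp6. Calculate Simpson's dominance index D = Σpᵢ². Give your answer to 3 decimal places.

Total N = 7+1+14+1+72+4 = 99, so the proportions are 0.07071, 0.0101, 0.14141, 0.0101, 0.72727, 0.0404 (working shown to 5 dp, full precision carried).
D = 0.07071² + 0.0101² + 0.14141² + 0.0101² + 0.72727² + 0.0404² = 0.00500 + 0.00010 + 0.02000 + 0.00010 + 0.52893 + 0.00163 = 0.55576.
To 3 decimal places, D = 0.556.

0.556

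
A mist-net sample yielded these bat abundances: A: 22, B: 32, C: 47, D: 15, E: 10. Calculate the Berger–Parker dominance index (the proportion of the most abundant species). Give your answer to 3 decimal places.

Total N = 22+32+47+15+10 = 126, so the proportions are 0.1746, 0.25397, 0.37302, 0.11905, 0.07937 (working shown to 5 dp, full precision carried).
The largest proportion is 0.37302, i.e. d = 0.373 to 3 decimal places.

0.373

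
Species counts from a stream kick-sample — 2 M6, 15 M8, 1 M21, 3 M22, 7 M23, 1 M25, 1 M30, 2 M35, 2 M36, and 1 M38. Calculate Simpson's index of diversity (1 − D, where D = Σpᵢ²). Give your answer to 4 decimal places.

0.7559

Total N = 2+15+1+3+7+1+1+2+2+1 = 35, so the proportions are 0.057143, 0.428571, 0.028571, 0.085714, 0.2, 0.028571, 0.028571, 0.057143, 0.057143, 0.028571 (working shown to 6 dp, full precision carried).
D = 0.057143² + 0.428571² + 0.028571² + 0.085714² + 0.2² + 0.028571² + 0.028571² + 0.057143² + 0.057143² + 0.028571² = 0.003265 + 0.183673 + 0.000816 + 0.007347 + 0.040000 + 0.000816 + 0.000816 + 0.003265 + 0.003265 + 0.000816 = 0.244082.
So 1 − D = 0.755918, i.e. 0.7559 to 4 decimal places.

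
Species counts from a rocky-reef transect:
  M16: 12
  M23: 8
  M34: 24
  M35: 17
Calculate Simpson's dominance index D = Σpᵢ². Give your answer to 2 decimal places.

Total N = 12+8+24+17 = 61, so the proportions are 0.1967, 0.1311, 0.3934, 0.2787 (working shown to 4 dp, full precision carried).
D = 0.1967² + 0.1311² + 0.3934² + 0.2787² = 0.0387 + 0.0172 + 0.1548 + 0.0777 = 0.2884.
To 2 decimal places, D = 0.29.

0.29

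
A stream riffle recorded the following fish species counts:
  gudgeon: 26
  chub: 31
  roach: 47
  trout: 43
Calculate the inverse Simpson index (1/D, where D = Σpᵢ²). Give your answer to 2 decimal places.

3.79

Total N = 26+31+47+43 = 147, so the proportions are 0.176871, 0.210884, 0.319728, 0.292517 (working shown to 6 dp, full precision carried).
D = 0.176871² + 0.210884² + 0.319728² + 0.292517² = 0.031283 + 0.044472 + 0.102226 + 0.085566 = 0.263548.
So 1/D = 3.7944, i.e. 3.79 to 2 decimal places.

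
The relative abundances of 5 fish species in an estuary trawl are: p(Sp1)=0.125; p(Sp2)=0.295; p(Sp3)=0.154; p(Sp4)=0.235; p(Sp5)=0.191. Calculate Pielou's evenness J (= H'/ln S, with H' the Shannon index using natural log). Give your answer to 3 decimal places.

0.972

H' = −Σ pᵢ ln pᵢ = −((-0.25993) + (-0.36013) + (-0.28810) + (-0.34032) + (-0.31620)) = 1.56468 (working shown to 5 dp, full precision carried).
With S = 5 species, ln S = 1.60944, so J = 1.56468/1.60944 = 0.97219, i.e. 0.972 to 3 decimal places.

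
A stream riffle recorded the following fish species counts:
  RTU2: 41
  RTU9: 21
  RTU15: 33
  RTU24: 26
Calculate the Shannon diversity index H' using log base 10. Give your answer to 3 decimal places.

Total N = 41+21+33+26 = 121, so the proportions are 0.33884, 0.17355, 0.27273, 0.21488 (working shown to 5 dp, full precision carried).
Each pᵢ log₁₀ pᵢ term: 0.33884×(-0.47000)=-0.15926, 0.17355×(-0.76057)=-0.13200, 0.27273×(-0.56427)=-0.15389, 0.21488×(-0.66781)=-0.14350.
Sum = -0.58864, so H' = 0.589.

0.589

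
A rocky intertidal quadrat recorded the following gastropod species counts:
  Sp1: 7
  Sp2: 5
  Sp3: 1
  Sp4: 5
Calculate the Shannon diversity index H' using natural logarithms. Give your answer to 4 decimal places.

Total N = 7+5+1+5 = 18, so the proportions are 0.388889, 0.277778, 0.055556, 0.277778 (working shown to 6 dp, full precision carried).
Each pᵢ ln pᵢ term: 0.388889×(-0.944462)=-0.367291, 0.277778×(-1.280934)=-0.355815, 0.055556×(-2.890372)=-0.160576, 0.277778×(-1.280934)=-0.355815.
Sum = -1.239497, so H' = 1.2395.

1.2395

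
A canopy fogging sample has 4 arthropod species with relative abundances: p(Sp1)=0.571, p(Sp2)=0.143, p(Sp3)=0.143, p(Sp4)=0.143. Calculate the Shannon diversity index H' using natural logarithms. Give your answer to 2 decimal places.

Each pᵢ ln pᵢ term (working shown to 4 dp, full precision carried): 0.571×(-0.5604)=-0.3200, 0.143×(-1.9449)=-0.2781, 0.143×(-1.9449)=-0.2781, 0.143×(-1.9449)=-0.2781.
Sum = -1.1543, so H' = 1.15.

1.15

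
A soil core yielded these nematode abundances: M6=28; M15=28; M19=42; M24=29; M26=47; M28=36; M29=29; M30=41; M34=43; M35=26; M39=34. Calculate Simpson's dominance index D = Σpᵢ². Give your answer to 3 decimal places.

Total N = 28+28+42+29+47+36+29+41+43+26+34 = 383, so the proportions are 0.07311, 0.07311, 0.10966, 0.07572, 0.12272, 0.09399, 0.07572, 0.10705, 0.11227, 0.06789, 0.08877 (working shown to 5 dp, full precision carried).
D = 0.07311² + 0.07311² + 0.10966² + 0.07572² + 0.12272² + 0.09399² + 0.07572² + 0.10705² + 0.11227² + 0.06789² + 0.08877² = 0.00534 + 0.00534 + 0.01203 + 0.00573 + 0.01506 + 0.00884 + 0.00573 + 0.01146 + 0.01260 + 0.00461 + 0.00788 = 0.09463.
To 3 decimal places, D = 0.095.

0.095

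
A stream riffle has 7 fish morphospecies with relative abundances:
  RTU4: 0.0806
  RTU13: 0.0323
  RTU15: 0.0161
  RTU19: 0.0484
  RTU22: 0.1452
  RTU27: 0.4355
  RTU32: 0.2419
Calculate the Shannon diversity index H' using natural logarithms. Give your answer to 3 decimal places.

1.512

Each pᵢ ln pᵢ term (working shown to 5 dp, full precision carried): 0.0806×(-2.51826)=-0.20297, 0.0323×(-3.43269)=-0.11088, 0.0161×(-4.12894)=-0.06648, 0.0484×(-3.02826)=-0.14657, 0.1452×(-1.92964)=-0.28018, 0.4355×(-0.83126)=-0.36201, 0.2419×(-1.41923)=-0.34331.
Sum = -1.51240, so H' = 1.512.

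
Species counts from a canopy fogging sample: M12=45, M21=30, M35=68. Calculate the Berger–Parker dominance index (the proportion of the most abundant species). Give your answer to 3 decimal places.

0.476

Total N = 45+30+68 = 143, so the proportions are 0.31469, 0.20979, 0.47552 (working shown to 5 dp, full precision carried).
The largest proportion is 0.47552, i.e. d = 0.476 to 3 decimal places.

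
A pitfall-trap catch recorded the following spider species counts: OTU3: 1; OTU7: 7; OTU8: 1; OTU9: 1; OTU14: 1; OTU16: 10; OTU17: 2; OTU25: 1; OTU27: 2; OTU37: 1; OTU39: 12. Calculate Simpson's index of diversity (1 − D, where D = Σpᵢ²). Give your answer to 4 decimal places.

0.7982

Total N = 1+7+1+1+1+10+2+1+2+1+12 = 39, so the proportions are 0.025641, 0.179487, 0.025641, 0.025641, 0.025641, 0.25641, 0.051282, 0.025641, 0.051282, 0.025641, 0.307692 (working shown to 6 dp, full precision carried).
D = 0.025641² + 0.179487² + 0.025641² + 0.025641² + 0.025641² + 0.25641² + 0.051282² + 0.025641² + 0.051282² + 0.025641² + 0.307692² = 0.000657 + 0.032216 + 0.000657 + 0.000657 + 0.000657 + 0.065746 + 0.002630 + 0.000657 + 0.002630 + 0.000657 + 0.094675 = 0.201841.
So 1 − D = 0.798159, i.e. 0.7982 to 4 decimal places.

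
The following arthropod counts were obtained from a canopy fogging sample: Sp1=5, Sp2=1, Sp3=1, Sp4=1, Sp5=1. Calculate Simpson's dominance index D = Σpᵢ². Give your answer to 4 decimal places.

0.3580

Total N = 5+1+1+1+1 = 9, so the proportions are 0.555556, 0.111111, 0.111111, 0.111111, 0.111111 (working shown to 6 dp, full precision carried).
D = 0.555556² + 0.111111² + 0.111111² + 0.111111² + 0.111111² = 0.308642 + 0.012346 + 0.012346 + 0.012346 + 0.012346 = 0.358025.
To 4 decimal places, D = 0.3580.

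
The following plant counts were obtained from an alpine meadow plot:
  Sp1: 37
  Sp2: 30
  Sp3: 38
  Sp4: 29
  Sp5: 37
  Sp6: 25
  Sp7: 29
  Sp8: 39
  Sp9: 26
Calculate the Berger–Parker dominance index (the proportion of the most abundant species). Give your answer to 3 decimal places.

Total N = 37+30+38+29+37+25+29+39+26 = 290, so the proportions are 0.12759, 0.10345, 0.13103, 0.1, 0.12759, 0.08621, 0.1, 0.13448, 0.08966 (working shown to 5 dp, full precision carried).
The largest proportion is 0.13448, i.e. d = 0.134 to 3 decimal places.

0.134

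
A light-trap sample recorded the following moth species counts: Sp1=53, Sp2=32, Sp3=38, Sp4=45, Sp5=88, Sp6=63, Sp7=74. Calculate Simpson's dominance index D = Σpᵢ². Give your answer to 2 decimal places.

Total N = 53+32+38+45+88+63+74 = 393, so the proportions are 0.1349, 0.0814, 0.0967, 0.1145, 0.2239, 0.1603, 0.1883 (working shown to 4 dp, full precision carried).
D = 0.1349² + 0.0814² + 0.0967² + 0.1145² + 0.2239² + 0.1603² + 0.1883² = 0.0182 + 0.0066 + 0.0093 + 0.0131 + 0.0501 + 0.0257 + 0.0355 = 0.1586.
To 2 decimal places, D = 0.16.

0.16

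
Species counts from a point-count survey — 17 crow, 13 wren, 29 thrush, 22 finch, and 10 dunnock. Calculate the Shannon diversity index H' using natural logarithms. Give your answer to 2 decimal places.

Total N = 17+13+29+22+10 = 91, so the proportions are 0.1868, 0.1429, 0.3187, 0.2418, 0.1099 (working shown to 4 dp, full precision carried).
Each pᵢ ln pᵢ term: 0.1868×(-1.6776)=-0.3134, 0.1429×(-1.9459)=-0.2780, 0.3187×(-1.1436)=-0.3644, 0.2418×(-1.4198)=-0.3433, 0.1099×(-2.2083)=-0.2427.
Sum = -1.5417, so H' = 1.54.

1.54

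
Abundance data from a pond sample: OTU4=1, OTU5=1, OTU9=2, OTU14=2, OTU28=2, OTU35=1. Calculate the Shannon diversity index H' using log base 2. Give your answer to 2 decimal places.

Total N = 1+1+2+2+2+1 = 9, so the proportions are 0.1111, 0.1111, 0.2222, 0.2222, 0.2222, 0.1111 (working shown to 4 dp, full precision carried).
Each pᵢ log₂ pᵢ term: 0.1111×(-3.1699)=-0.3522, 0.1111×(-3.1699)=-0.3522, 0.2222×(-2.1699)=-0.4822, 0.2222×(-2.1699)=-0.4822, 0.2222×(-2.1699)=-0.4822, 0.1111×(-3.1699)=-0.3522.
Sum = -2.5033, so H' = 2.50.

2.50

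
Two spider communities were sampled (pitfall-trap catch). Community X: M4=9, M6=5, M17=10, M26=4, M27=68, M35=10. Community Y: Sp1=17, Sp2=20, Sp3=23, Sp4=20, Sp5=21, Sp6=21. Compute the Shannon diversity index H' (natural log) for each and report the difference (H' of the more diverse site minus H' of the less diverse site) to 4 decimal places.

Community X: N=106, proportions 0.0849057, 0.0471698, 0.0943396, 0.0377358, 0.6415094, 0.0943396, giving H' = 1.2073484 (working shown to 7 dp, full precision carried).
Community Y: N=122, proportions 0.1393443, 0.1639344, 0.1885246, 0.1639344, 0.1721311, 0.1721311, giving H' = 1.7877897.
Difference = |1.2073484 − 1.7877897| = 0.5804413, i.e. 0.5804 to 4 decimal places.

0.5804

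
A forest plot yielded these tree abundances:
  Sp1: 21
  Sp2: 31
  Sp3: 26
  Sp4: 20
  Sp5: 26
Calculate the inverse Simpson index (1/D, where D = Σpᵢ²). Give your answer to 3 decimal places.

Total N = 21+31+26+20+26 = 124, so the proportions are 0.1693548, 0.25, 0.2096774, 0.1612903, 0.2096774 (working shown to 7 dp, full precision carried).
D = 0.1693548² + 0.25² + 0.2096774² + 0.1612903² + 0.2096774² = 0.0286811 + 0.0625000 + 0.0439646 + 0.0260146 + 0.0439646 = 0.2051249.
So 1/D = 4.87508, i.e. 4.875 to 3 decimal places.

4.875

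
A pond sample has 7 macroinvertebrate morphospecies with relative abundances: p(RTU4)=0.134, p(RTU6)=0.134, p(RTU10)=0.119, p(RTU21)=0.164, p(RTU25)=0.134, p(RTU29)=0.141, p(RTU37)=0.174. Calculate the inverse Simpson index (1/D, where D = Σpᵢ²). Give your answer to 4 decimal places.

D = 0.134² + 0.134² + 0.119² + 0.164² + 0.134² + 0.141² + 0.174² = 0.01795600 + 0.01795600 + 0.01416100 + 0.02689600 + 0.01795600 + 0.01988100 + 0.03027600 = 0.14508200 (working shown to 8 dp, full precision carried).
So 1/D = 6.892654, i.e. 6.8927 to 4 decimal places.

6.8927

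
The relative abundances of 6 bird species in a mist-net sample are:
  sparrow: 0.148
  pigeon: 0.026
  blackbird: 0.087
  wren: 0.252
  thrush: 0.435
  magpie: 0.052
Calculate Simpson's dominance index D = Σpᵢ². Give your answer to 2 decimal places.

D = 0.148² + 0.026² + 0.087² + 0.252² + 0.435² + 0.052² = 0.0219 + 0.0007 + 0.0076 + 0.0635 + 0.1892 + 0.0027 = 0.2856 (working shown to 4 dp, full precision carried).
To 2 decimal places, D = 0.29.

0.29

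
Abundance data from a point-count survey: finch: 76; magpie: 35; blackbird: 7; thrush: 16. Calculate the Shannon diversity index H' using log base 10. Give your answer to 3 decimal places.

0.469

Total N = 76+35+7+16 = 134, so the proportions are 0.56716, 0.26119, 0.05224, 0.1194 (working shown to 5 dp, full precision carried).
Each pᵢ log₁₀ pᵢ term: 0.56716×(-0.24629)=-0.13969, 0.26119×(-0.58304)=-0.15229, 0.05224×(-1.28201)=-0.06697, 0.1194×(-0.92298)=-0.11021.
Sum = -0.46915, so H' = 0.469.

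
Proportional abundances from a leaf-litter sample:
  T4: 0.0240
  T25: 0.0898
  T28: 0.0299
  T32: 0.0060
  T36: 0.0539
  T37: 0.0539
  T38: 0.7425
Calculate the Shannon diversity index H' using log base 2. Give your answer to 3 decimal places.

1.410

Each pᵢ log₂ pᵢ term (working shown to 5 dp, full precision carried): 0.024×(-5.38082)=-0.12914, 0.0898×(-3.47714)=-0.31225, 0.0299×(-5.06371)=-0.15140, 0.006×(-7.38082)=-0.04428, 0.0539×(-4.21357)=-0.22711, 0.0539×(-4.21357)=-0.22711, 0.7425×(-0.42954)=-0.31893.
Sum = -1.41023, so H' = 1.410.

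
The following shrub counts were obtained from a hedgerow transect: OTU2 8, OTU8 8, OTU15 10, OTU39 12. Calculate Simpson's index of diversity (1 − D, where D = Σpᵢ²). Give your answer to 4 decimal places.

Total N = 8+8+10+12 = 38, so the proportions are 0.210526, 0.210526, 0.263158, 0.315789 (working shown to 6 dp, full precision carried).
D = 0.210526² + 0.210526² + 0.263158² + 0.315789² = 0.044321 + 0.044321 + 0.069252 + 0.099723 = 0.257618.
So 1 − D = 0.742382, i.e. 0.7424 to 4 decimal places.

0.7424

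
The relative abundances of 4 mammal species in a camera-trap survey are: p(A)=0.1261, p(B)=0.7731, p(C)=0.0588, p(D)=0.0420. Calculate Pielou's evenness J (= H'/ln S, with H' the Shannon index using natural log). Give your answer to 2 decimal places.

0.55

H' = −Σ pᵢ ln pᵢ = −((-0.2611) + (-0.1990) + (-0.1666) + (-0.1331)) = 0.7598 (working shown to 4 dp, full precision carried).
With S = 4 species, ln S = 1.3863, so J = 0.7598/1.3863 = 0.5481, i.e. 0.55 to 2 decimal places.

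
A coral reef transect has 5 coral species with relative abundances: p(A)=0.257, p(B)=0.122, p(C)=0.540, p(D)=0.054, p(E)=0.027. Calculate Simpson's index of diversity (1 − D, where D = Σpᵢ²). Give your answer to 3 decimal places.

D = 0.257² + 0.122² + 0.54² + 0.054² + 0.027² = 0.06605 + 0.01488 + 0.29160 + 0.00292 + 0.00073 = 0.37618 (working shown to 5 dp, full precision carried).
So 1 − D = 0.62382, i.e. 0.624 to 3 decimal places.

0.624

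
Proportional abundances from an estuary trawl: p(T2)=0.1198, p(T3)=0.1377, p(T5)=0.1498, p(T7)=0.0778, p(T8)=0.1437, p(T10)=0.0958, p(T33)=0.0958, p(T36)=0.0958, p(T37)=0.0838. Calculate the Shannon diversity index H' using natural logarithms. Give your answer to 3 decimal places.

2.171

Each pᵢ ln pᵢ term (working shown to 5 dp, full precision carried): 0.1198×(-2.12193)=-0.25421, 0.1377×(-1.98268)=-0.27301, 0.1498×(-1.89845)=-0.28439, 0.0778×(-2.55361)=-0.19867, 0.1437×(-1.94003)=-0.27878, 0.0958×(-2.34549)=-0.22470, 0.0958×(-2.34549)=-0.22470, 0.0958×(-2.34549)=-0.22470, 0.0838×(-2.47932)=-0.20777.
Sum = -2.17093, so H' = 2.171.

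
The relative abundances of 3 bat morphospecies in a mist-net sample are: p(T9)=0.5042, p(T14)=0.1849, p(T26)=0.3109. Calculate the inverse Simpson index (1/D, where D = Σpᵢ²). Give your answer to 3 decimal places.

2.597

D = 0.5042² + 0.1849² + 0.3109² = 0.254218 + 0.034188 + 0.096659 = 0.385064 (working shown to 6 dp, full precision carried).
So 1/D = 2.59697, i.e. 2.597 to 3 decimal places.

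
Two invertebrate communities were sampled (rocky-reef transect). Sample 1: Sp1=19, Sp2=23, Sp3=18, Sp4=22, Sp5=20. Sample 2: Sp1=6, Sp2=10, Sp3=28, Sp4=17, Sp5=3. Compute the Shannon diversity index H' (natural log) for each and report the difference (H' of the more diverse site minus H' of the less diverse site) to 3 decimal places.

Sample 1: N=102, proportions 0.18627, 0.22549, 0.17647, 0.21569, 0.19608, giving H' = 1.60532 (working shown to 5 dp, full precision carried).
Sample 2: N=64, proportions 0.09375, 0.15625, 0.4375, 0.26562, 0.04688, giving H' = 1.36922.
Difference = |1.60532 − 1.36922| = 0.23610, i.e. 0.236 to 3 decimal places.

0.236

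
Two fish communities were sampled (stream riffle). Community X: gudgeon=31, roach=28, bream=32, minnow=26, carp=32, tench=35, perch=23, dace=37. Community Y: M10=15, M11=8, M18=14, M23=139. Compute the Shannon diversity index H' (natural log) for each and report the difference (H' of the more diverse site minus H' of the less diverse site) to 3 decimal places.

1.331

Community X: N=244, proportions 0.12704918, 0.1147541, 0.13114754, 0.10655738, 0.13114754, 0.14344262, 0.0942623, 0.15163934, giving H' = 2.06917458 (working shown to 8 dp, full precision carried).
Community Y: N=176, proportions 0.08522727, 0.04545455, 0.07954545, 0.78977273, giving H' = 0.73812624.
Difference = |2.06917458 − 0.73812624| = 1.33104834, i.e. 1.331 to 3 decimal places.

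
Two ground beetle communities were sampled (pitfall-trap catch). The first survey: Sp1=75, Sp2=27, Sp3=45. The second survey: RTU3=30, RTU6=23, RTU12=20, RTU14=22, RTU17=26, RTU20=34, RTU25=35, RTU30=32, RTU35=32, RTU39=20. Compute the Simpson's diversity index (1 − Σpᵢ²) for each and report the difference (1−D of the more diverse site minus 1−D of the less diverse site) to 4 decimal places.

The first survey: N=147, proportions 0.510204, 0.183673, 0.306122, giving 1−D = 0.612245 (working shown to 6 dp, full precision carried).
The second survey: N=274, proportions 0.109489, 0.083942, 0.072993, 0.080292, 0.094891, 0.124088, 0.127737, 0.116788, 0.116788, 0.072993, giving 1−D = 0.895866.
Difference = |0.612245 − 0.895866| = 0.283621, i.e. 0.2836 to 4 decimal places.

0.2836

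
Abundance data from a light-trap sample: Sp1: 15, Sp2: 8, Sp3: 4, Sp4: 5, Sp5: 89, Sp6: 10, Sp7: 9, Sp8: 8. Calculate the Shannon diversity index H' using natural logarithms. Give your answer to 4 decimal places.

Total N = 15+8+4+5+89+10+9+8 = 148, so the proportions are 0.101351, 0.054054, 0.027027, 0.033784, 0.601351, 0.067568, 0.060811, 0.054054 (working shown to 6 dp, full precision carried).
Each pᵢ ln pᵢ term: 0.101351×(-2.289162)=-0.232010, 0.054054×(-2.917771)=-0.157717, 0.027027×(-3.610918)=-0.097592, 0.033784×(-3.387774)=-0.114452, 0.601351×(-0.508576)=-0.305833, 0.067568×(-2.694627)=-0.182069, 0.060811×(-2.799988)=-0.170270, 0.054054×(-2.917771)=-0.157717.
Sum = -1.417660, so H' = 1.4177.

1.4177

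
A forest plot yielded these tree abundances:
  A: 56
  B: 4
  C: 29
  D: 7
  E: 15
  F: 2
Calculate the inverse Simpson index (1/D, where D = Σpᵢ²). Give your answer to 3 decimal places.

Total N = 56+4+29+7+15+2 = 113, so the proportions are 0.495575, 0.035398, 0.256637, 0.061947, 0.132743, 0.017699 (working shown to 6 dp, full precision carried).
D = 0.495575² + 0.035398² + 0.256637² + 0.061947² + 0.132743² + 0.017699² = 0.245595 + 0.001253 + 0.065863 + 0.003837 + 0.017621 + 0.000313 = 0.334482.
So 1/D = 2.98970, i.e. 2.990 to 3 decimal places.

2.990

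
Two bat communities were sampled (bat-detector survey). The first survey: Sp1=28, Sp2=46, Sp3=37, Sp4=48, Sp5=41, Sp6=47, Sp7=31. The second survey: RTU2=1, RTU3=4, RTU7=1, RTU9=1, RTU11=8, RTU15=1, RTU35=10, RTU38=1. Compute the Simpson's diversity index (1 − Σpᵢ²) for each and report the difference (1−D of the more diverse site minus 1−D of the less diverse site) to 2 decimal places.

The first survey: N=278, proportions 0.1007, 0.1655, 0.1331, 0.1727, 0.1475, 0.1691, 0.1115, giving 1−D = 0.8522 (working shown to 4 dp, full precision carried).
The second survey: N=27, proportions 0.037, 0.1481, 0.037, 0.037, 0.2963, 0.037, 0.3704, 0.037, giving 1−D = 0.7462.
Difference = |0.8522 − 0.7462| = 0.1060, i.e. 0.11 to 2 decimal places.

0.11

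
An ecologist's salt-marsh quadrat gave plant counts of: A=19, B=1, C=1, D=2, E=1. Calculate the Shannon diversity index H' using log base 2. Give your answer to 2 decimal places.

Total N = 19+1+1+2+1 = 24, so the proportions are 0.7917, 0.0417, 0.0417, 0.0833, 0.0417 (working shown to 4 dp, full precision carried).
Each pᵢ log₂ pᵢ term: 0.7917×(-0.3370)=-0.2668, 0.0417×(-4.5850)=-0.1910, 0.0417×(-4.5850)=-0.1910, 0.0833×(-3.5850)=-0.2987, 0.0417×(-4.5850)=-0.1910.
Sum = -1.1387, so H' = 1.14.

1.14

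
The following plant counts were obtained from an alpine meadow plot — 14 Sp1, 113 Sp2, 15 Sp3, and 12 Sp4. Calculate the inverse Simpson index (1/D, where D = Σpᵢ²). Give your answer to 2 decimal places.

1.78

Total N = 14+113+15+12 = 154, so the proportions are 0.09091, 0.73377, 0.0974, 0.07792 (working shown to 5 dp, full precision carried).
D = 0.09091² + 0.73377² + 0.0974² + 0.07792² = 0.00826 + 0.53841 + 0.00949 + 0.00607 = 0.56224.
So 1/D = 1.7786, i.e. 1.78 to 2 decimal places.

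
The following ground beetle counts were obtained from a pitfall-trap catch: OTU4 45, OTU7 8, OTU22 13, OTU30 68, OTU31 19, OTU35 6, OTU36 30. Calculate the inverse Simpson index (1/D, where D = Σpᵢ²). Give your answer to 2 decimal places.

4.37

Total N = 45+8+13+68+19+6+30 = 189, so the proportions are 0.238095, 0.042328, 0.068783, 0.359788, 0.100529, 0.031746, 0.15873 (working shown to 6 dp, full precision carried).
D = 0.238095² + 0.042328² + 0.068783² + 0.359788² + 0.100529² + 0.031746² + 0.15873² = 0.056689 + 0.001792 + 0.004731 + 0.129448 + 0.010106 + 0.001008 + 0.025195 = 0.228969.
So 1/D = 4.3674, i.e. 4.37 to 2 decimal places.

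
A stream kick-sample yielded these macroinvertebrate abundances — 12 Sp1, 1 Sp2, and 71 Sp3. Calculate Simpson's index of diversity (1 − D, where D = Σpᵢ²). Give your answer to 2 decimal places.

Total N = 12+1+71 = 84, so the proportions are 0.1429, 0.0119, 0.8452 (working shown to 4 dp, full precision carried).
D = 0.1429² + 0.0119² + 0.8452² = 0.0204 + 0.0001 + 0.7144 = 0.7350.
So 1 − D = 0.2650, i.e. 0.27 to 2 decimal places.

0.27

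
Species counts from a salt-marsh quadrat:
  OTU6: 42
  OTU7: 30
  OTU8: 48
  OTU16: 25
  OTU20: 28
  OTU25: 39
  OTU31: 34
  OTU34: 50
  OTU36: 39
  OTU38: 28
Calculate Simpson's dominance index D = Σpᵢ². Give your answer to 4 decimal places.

0.1052

Total N = 42+30+48+25+28+39+34+50+39+28 = 363, so the proportions are 0.115702, 0.082645, 0.132231, 0.068871, 0.077135, 0.107438, 0.093664, 0.137741, 0.107438, 0.077135 (working shown to 6 dp, full precision carried).
D = 0.115702² + 0.082645² + 0.132231² + 0.068871² + 0.077135² + 0.107438² + 0.093664² + 0.137741² + 0.107438² + 0.077135² = 0.013387 + 0.006830 + 0.017485 + 0.004743 + 0.005950 + 0.011543 + 0.008773 + 0.018973 + 0.011543 + 0.005950 = 0.105176.
To 4 decimal places, D = 0.1052.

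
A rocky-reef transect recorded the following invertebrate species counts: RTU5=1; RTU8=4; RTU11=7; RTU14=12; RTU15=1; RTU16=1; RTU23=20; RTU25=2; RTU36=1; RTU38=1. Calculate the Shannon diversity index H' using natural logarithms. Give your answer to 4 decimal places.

Total N = 1+4+7+12+1+1+20+2+1+1 = 50, so the proportions are 0.02, 0.08, 0.14, 0.24, 0.02, 0.02, 0.4, 0.04, 0.02, 0.02 (working shown to 6 dp, full precision carried).
Each pᵢ ln pᵢ term: 0.02×(-3.912023)=-0.078240, 0.08×(-2.525729)=-0.202058, 0.14×(-1.966113)=-0.275256, 0.24×(-1.427116)=-0.342508, 0.02×(-3.912023)=-0.078240, 0.02×(-3.912023)=-0.078240, 0.4×(-0.916291)=-0.366516, 0.04×(-3.218876)=-0.128755, 0.02×(-3.912023)=-0.078240, 0.02×(-3.912023)=-0.078240.
Sum = -1.706296, so H' = 1.7063.

1.7063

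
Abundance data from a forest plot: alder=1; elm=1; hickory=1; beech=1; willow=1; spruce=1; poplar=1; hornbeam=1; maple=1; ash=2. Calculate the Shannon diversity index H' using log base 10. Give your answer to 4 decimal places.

0.9867

Total N = 1+1+1+1+1+1+1+1+1+2 = 11, so the proportions are 0.090909, 0.090909, 0.090909, 0.090909, 0.090909, 0.090909, 0.090909, 0.090909, 0.090909, 0.181818 (working shown to 6 dp, full precision carried).
Each pᵢ log₁₀ pᵢ term: 0.090909×(-1.041393)=-0.094672, 0.090909×(-1.041393)=-0.094672, 0.090909×(-1.041393)=-0.094672, 0.090909×(-1.041393)=-0.094672, 0.090909×(-1.041393)=-0.094672, 0.090909×(-1.041393)=-0.094672, 0.090909×(-1.041393)=-0.094672, 0.090909×(-1.041393)=-0.094672, 0.090909×(-1.041393)=-0.094672, 0.181818×(-0.740363)=-0.134611.
Sum = -0.986660, so H' = 0.9867.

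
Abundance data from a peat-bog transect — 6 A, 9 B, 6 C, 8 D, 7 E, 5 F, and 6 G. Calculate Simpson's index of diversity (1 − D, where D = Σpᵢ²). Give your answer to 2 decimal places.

Total N = 6+9+6+8+7+5+6 = 47, so the proportions are 0.1277, 0.1915, 0.1277, 0.1702, 0.1489, 0.1064, 0.1277 (working shown to 4 dp, full precision carried).
D = 0.1277² + 0.1915² + 0.1277² + 0.1702² + 0.1489² + 0.1064² + 0.1277² = 0.0163 + 0.0367 + 0.0163 + 0.0290 + 0.0222 + 0.0113 + 0.0163 = 0.1480.
So 1 − D = 0.8520, i.e. 0.85 to 2 decimal places.

0.85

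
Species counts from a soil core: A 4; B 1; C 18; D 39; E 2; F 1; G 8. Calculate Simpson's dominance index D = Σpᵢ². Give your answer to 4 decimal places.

Total N = 4+1+18+39+2+1+8 = 73, so the proportions are 0.054795, 0.013699, 0.246575, 0.534247, 0.027397, 0.013699, 0.109589 (working shown to 6 dp, full precision carried).
D = 0.054795² + 0.013699² + 0.246575² + 0.534247² + 0.027397² + 0.013699² + 0.109589² = 0.003002 + 0.000188 + 0.060799 + 0.285419 + 0.000751 + 0.000188 + 0.012010 = 0.362357.
To 4 decimal places, D = 0.3624.

0.3624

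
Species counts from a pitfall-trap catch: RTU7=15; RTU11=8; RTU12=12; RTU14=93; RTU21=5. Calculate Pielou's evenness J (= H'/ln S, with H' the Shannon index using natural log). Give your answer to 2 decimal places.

0.62

Total N = 15+8+12+93+5 = 133, so the proportions are 0.1128, 0.0602, 0.0902, 0.6992, 0.0376 (working shown to 4 dp, full precision carried).
H' = −Σ pᵢ ln pᵢ = −((-0.2461) + (-0.1691) + (-0.2170) + (-0.2502) + (-0.1233)) = 1.0057.
With S = 5 species, ln S = 1.6094, so J = 1.0057/1.6094 = 0.6249, i.e. 0.62 to 2 decimal places.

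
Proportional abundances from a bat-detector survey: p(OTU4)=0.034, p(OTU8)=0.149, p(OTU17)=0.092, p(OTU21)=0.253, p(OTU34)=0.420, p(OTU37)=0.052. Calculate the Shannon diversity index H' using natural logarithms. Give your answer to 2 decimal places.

Each pᵢ ln pᵢ term (working shown to 4 dp, full precision carried): 0.034×(-3.3814)=-0.1150, 0.149×(-1.9038)=-0.2837, 0.092×(-2.3860)=-0.2195, 0.253×(-1.3744)=-0.3477, 0.42×(-0.8675)=-0.3644, 0.052×(-2.9565)=-0.1537.
Sum = -1.4839, so H' = 1.48.

1.48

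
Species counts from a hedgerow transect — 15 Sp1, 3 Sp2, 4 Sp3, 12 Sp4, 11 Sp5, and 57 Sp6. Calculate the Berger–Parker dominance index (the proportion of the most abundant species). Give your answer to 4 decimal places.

0.5588

Total N = 15+3+4+12+11+57 = 102, so the proportions are 0.147059, 0.029412, 0.039216, 0.117647, 0.107843, 0.558824 (working shown to 6 dp, full precision carried).
The largest proportion is 0.558824, i.e. d = 0.5588 to 4 decimal places.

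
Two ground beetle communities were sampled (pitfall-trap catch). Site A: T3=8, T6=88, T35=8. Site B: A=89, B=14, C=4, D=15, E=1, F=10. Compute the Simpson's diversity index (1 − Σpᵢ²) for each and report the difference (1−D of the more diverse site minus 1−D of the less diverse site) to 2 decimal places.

0.25

Site A: N=104, proportions 0.0769, 0.8462, 0.0769, giving 1−D = 0.2722 (working shown to 4 dp, full precision carried).
Site B: N=133, proportions 0.6692, 0.1053, 0.0301, 0.1128, 0.0075, 0.0752, giving 1−D = 0.5218.
Difference = |0.2722 − 0.5218| = 0.2496, i.e. 0.25 to 2 decimal places.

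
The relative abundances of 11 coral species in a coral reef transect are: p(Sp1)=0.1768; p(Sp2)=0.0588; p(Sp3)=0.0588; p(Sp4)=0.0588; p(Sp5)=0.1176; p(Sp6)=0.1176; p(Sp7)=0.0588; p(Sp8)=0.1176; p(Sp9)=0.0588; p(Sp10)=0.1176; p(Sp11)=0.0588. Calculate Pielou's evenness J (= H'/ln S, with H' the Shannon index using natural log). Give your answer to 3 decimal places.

H' = −Σ pᵢ ln pᵢ = −((-0.30635) + (-0.16662) + (-0.16662) + (-0.16662) + (-0.25172) + (-0.25172) + (-0.16662) + (-0.25172) + (-0.16662) + (-0.25172) + (-0.16662)) = 2.31292 (working shown to 5 dp, full precision carried).
With S = 11 species, ln S = 2.39790, so J = 2.31292/2.39790 = 0.96456, i.e. 0.965 to 3 decimal places.

0.965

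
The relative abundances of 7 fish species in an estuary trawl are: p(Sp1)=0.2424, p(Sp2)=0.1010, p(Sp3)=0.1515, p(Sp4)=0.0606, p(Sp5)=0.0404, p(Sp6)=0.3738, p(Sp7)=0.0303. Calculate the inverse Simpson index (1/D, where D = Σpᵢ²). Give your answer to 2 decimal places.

D = 0.2424² + 0.101² + 0.1515² + 0.0606² + 0.0404² + 0.3738² + 0.0303² = 0.058758 + 0.010201 + 0.022952 + 0.003672 + 0.001632 + 0.139726 + 0.000918 = 0.237860 (working shown to 6 dp, full precision carried).
So 1/D = 4.2042, i.e. 4.20 to 2 decimal places.

4.20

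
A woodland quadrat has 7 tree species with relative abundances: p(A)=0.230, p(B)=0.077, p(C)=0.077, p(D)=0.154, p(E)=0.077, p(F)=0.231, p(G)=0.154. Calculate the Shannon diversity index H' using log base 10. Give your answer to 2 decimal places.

Each pᵢ log₁₀ pᵢ term (working shown to 4 dp, full precision carried): 0.23×(-0.6383)=-0.1468, 0.077×(-1.1135)=-0.0857, 0.077×(-1.1135)=-0.0857, 0.154×(-0.8125)=-0.1251, 0.077×(-1.1135)=-0.0857, 0.231×(-0.6364)=-0.1470, 0.154×(-0.8125)=-0.1251.
Sum = -0.8013, so H' = 0.80.

0.80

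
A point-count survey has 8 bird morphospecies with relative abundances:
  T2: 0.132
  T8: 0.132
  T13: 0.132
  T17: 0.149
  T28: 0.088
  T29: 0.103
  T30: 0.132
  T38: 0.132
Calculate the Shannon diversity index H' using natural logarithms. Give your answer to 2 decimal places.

2.07

Each pᵢ ln pᵢ term (working shown to 4 dp, full precision carried): 0.132×(-2.0250)=-0.2673, 0.132×(-2.0250)=-0.2673, 0.132×(-2.0250)=-0.2673, 0.149×(-1.9038)=-0.2837, 0.088×(-2.4304)=-0.2139, 0.103×(-2.2730)=-0.2341, 0.132×(-2.0250)=-0.2673, 0.132×(-2.0250)=-0.2673.
Sum = -2.0681, so H' = 2.07.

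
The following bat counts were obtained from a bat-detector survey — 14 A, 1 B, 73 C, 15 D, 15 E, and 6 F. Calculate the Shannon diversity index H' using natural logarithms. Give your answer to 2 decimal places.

Total N = 14+1+73+15+15+6 = 124, so the proportions are 0.1129, 0.0081, 0.5887, 0.121, 0.121, 0.0484 (working shown to 4 dp, full precision carried).
Each pᵢ ln pᵢ term: 0.1129×(-2.1812)=-0.2463, 0.0081×(-4.8203)=-0.0389, 0.5887×(-0.5298)=-0.3119, 0.121×(-2.1122)=-0.2555, 0.121×(-2.1122)=-0.2555, 0.0484×(-3.0285)=-0.1465.
Sum = -1.2546, so H' = 1.25.

1.25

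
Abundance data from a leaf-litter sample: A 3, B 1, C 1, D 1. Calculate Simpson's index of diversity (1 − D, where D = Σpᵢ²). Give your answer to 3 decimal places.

0.667

Total N = 3+1+1+1 = 6, so the proportions are 0.5, 0.16667, 0.16667, 0.16667 (working shown to 5 dp, full precision carried).
D = 0.5² + 0.16667² + 0.16667² + 0.16667² = 0.25000 + 0.02778 + 0.02778 + 0.02778 = 0.33333.
So 1 − D = 0.66667, i.e. 0.667 to 3 decimal places.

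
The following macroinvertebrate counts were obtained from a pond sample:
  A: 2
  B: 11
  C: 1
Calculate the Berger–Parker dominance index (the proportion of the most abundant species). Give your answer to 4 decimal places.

0.7857

Total N = 2+11+1 = 14, so the proportions are 0.142857, 0.785714, 0.071429 (working shown to 6 dp, full precision carried).
The largest proportion is 0.785714, i.e. d = 0.7857 to 4 decimal places.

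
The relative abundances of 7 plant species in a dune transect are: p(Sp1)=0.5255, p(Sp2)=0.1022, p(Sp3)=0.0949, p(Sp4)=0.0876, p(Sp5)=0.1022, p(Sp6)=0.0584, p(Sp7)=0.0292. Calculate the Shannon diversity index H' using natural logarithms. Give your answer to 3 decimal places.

Each pᵢ ln pᵢ term (working shown to 5 dp, full precision carried): 0.5255×(-0.64341)=-0.33811, 0.1022×(-2.28082)=-0.23310, 0.0949×(-2.35493)=-0.22348, 0.0876×(-2.43497)=-0.21330, 0.1022×(-2.28082)=-0.23310, 0.0584×(-2.84044)=-0.16588, 0.0292×(-3.53359)=-0.10318.
Sum = -1.51016, so H' = 1.510.

1.510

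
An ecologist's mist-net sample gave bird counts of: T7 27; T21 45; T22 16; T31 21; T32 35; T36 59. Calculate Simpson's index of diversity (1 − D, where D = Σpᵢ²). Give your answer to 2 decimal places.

Total N = 27+45+16+21+35+59 = 203, so the proportions are 0.133, 0.2217, 0.0788, 0.1034, 0.1724, 0.2906 (working shown to 4 dp, full precision carried).
D = 0.133² + 0.2217² + 0.0788² + 0.1034² + 0.1724² + 0.2906² = 0.0177 + 0.0491 + 0.0062 + 0.0107 + 0.0297 + 0.0845 = 0.1979.
So 1 − D = 0.8021, i.e. 0.80 to 2 decimal places.

0.80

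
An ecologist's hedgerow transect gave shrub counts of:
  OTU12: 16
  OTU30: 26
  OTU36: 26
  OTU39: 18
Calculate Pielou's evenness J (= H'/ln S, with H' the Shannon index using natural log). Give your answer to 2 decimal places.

0.98

Total N = 16+26+26+18 = 86, so the proportions are 0.186, 0.3023, 0.3023, 0.2093 (working shown to 4 dp, full precision carried).
H' = −Σ pᵢ ln pᵢ = −((-0.3129) + (-0.3617) + (-0.3617) + (-0.3273)) = 1.3635.
With S = 4 species, ln S = 1.3863, so J = 1.3635/1.3863 = 0.9836, i.e. 0.98 to 2 decimal places.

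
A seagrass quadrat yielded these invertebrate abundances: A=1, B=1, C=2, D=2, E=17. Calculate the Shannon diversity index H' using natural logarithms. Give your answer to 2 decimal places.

0.92

Total N = 1+1+2+2+17 = 23, so the proportions are 0.0435, 0.0435, 0.087, 0.087, 0.7391 (working shown to 4 dp, full precision carried).
Each pᵢ ln pᵢ term: 0.0435×(-3.1355)=-0.1363, 0.0435×(-3.1355)=-0.1363, 0.087×(-2.4423)=-0.2124, 0.087×(-2.4423)=-0.2124, 0.7391×(-0.3023)=-0.2234.
Sum = -0.9208, so H' = 0.92.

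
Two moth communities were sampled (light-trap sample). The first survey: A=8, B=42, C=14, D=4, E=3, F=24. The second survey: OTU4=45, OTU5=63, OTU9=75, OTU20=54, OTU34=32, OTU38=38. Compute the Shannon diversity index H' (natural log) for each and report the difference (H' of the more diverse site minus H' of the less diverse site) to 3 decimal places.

0.309

The first survey: N=95, proportions 0.08421, 0.44211, 0.14737, 0.04211, 0.03158, 0.25263, giving H' = 1.44147 (working shown to 5 dp, full precision carried).
The second survey: N=307, proportions 0.14658, 0.20521, 0.2443, 0.1759, 0.10423, 0.12378, giving H' = 1.75074.
Difference = |1.44147 − 1.75074| = 0.30927, i.e. 0.309 to 3 decimal places.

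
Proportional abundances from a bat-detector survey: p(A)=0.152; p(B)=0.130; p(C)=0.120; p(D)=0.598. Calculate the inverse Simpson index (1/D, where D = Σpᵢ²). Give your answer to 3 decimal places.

D = 0.152² + 0.13² + 0.12² + 0.598² = 0.023104 + 0.016900 + 0.014400 + 0.357604 = 0.412008 (working shown to 6 dp, full precision carried).
So 1/D = 2.42714, i.e. 2.427 to 3 decimal places.

2.427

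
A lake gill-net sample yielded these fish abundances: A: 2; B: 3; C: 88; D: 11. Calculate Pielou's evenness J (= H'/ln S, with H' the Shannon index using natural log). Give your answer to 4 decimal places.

0.4020

Total N = 2+3+88+11 = 104, so the proportions are 0.019231, 0.028846, 0.846154, 0.105769 (working shown to 6 dp, full precision carried).
H' = −Σ pᵢ ln pᵢ = −((-0.075985) + (-0.102282) + (-0.141353) + (-0.237610)) = 0.557231.
With S = 4 species, ln S = 1.386294, so J = 0.557231/1.386294 = 0.401957, i.e. 0.4020 to 4 decimal places.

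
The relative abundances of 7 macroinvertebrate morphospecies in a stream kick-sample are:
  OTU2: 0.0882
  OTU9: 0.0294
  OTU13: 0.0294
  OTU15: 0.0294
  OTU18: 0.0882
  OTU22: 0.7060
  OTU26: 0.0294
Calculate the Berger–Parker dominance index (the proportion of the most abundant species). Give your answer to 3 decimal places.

The largest proportion is 0.706, i.e. d = 0.706 to 3 decimal places.

0.706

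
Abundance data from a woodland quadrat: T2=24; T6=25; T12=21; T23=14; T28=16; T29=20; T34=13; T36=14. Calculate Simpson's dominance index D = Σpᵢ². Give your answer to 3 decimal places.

Total N = 24+25+21+14+16+20+13+14 = 147, so the proportions are 0.16327, 0.17007, 0.14286, 0.09524, 0.10884, 0.13605, 0.08844, 0.09524 (working shown to 5 dp, full precision carried).
D = 0.16327² + 0.17007² + 0.14286² + 0.09524² + 0.10884² + 0.13605² + 0.08844² + 0.09524² = 0.02666 + 0.02892 + 0.02041 + 0.00907 + 0.01185 + 0.01851 + 0.00782 + 0.00907 = 0.13231.
To 3 decimal places, D = 0.132.

0.132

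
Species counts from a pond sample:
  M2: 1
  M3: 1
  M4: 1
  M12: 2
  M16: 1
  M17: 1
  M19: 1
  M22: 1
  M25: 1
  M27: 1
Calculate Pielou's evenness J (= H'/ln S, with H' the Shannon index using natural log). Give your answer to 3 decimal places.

Total N = 1+1+1+2+1+1+1+1+1+1 = 11, so the proportions are 0.09091, 0.09091, 0.09091, 0.18182, 0.09091, 0.09091, 0.09091, 0.09091, 0.09091, 0.09091 (working shown to 5 dp, full precision carried).
H' = −Σ pᵢ ln pᵢ = −((-0.21799) + (-0.21799) + (-0.21799) + (-0.30995) + (-0.21799) + (-0.21799) + (-0.21799) + (-0.21799) + (-0.21799) + (-0.21799)) = 2.27187.
With S = 10 species, ln S = 2.30259, so J = 2.27187/2.30259 = 0.98666, i.e. 0.987 to 3 decimal places.

0.987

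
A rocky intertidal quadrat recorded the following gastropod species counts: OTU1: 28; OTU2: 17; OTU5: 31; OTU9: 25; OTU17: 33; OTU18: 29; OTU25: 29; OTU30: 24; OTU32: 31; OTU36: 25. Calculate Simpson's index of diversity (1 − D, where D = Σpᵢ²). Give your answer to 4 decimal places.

0.8974

Total N = 28+17+31+25+33+29+29+24+31+25 = 272, so the proportions are 0.102941, 0.0625, 0.113971, 0.091912, 0.121324, 0.106618, 0.106618, 0.088235, 0.113971, 0.091912 (working shown to 6 dp, full precision carried).
D = 0.102941² + 0.0625² + 0.113971² + 0.091912² + 0.121324² + 0.106618² + 0.106618² + 0.088235² + 0.113971² + 0.091912² = 0.010597 + 0.003906 + 0.012989 + 0.008448 + 0.014719 + 0.011367 + 0.011367 + 0.007785 + 0.012989 + 0.008448 = 0.102617.
So 1 − D = 0.897383, i.e. 0.8974 to 4 decimal places.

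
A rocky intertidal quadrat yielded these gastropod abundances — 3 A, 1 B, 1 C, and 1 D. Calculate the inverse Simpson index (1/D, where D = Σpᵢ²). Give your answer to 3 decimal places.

3.000

Total N = 3+1+1+1 = 6, so the proportions are 0.5, 0.166667, 0.166667, 0.166667 (working shown to 6 dp, full precision carried).
D = 0.5² + 0.166667² + 0.166667² + 0.166667² = 0.250000 + 0.027778 + 0.027778 + 0.027778 = 0.333333.
So 1/D = 3.00000, i.e. 3.000 to 3 decimal places.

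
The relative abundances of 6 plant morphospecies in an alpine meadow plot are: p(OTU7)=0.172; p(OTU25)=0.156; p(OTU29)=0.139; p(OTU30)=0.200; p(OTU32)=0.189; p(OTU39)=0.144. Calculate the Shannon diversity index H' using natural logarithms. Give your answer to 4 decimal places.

Each pᵢ ln pᵢ term (working shown to 6 dp, full precision carried): 0.172×(-1.760261)=-0.302765, 0.156×(-1.857899)=-0.289832, 0.139×(-1.973281)=-0.274286, 0.2×(-1.609438)=-0.321888, 0.189×(-1.666008)=-0.314876, 0.144×(-1.937942)=-0.279064.
Sum = -1.782710, so H' = 1.7827.

1.7827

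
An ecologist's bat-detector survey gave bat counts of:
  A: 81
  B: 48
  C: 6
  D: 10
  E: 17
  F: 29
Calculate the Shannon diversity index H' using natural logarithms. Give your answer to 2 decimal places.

Total N = 81+48+6+10+17+29 = 191, so the proportions are 0.4241, 0.2513, 0.0314, 0.0524, 0.089, 0.1518 (working shown to 4 dp, full precision carried).
Each pᵢ ln pᵢ term: 0.4241×(-0.8578)=-0.3638, 0.2513×(-1.3811)=-0.3471, 0.0314×(-3.4605)=-0.1087, 0.0524×(-2.9497)=-0.1544, 0.089×(-2.4191)=-0.2153, 0.1518×(-1.8850)=-0.2862.
Sum = -1.4755, so H' = 1.48.

1.48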